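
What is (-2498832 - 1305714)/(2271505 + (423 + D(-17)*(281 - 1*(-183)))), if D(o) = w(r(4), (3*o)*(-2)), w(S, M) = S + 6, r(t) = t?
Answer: -634091/379428 ≈ -1.6712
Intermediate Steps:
w(S, M) = 6 + S
D(o) = 10 (D(o) = 6 + 4 = 10)
(-2498832 - 1305714)/(2271505 + (423 + D(-17)*(281 - 1*(-183)))) = (-2498832 - 1305714)/(2271505 + (423 + 10*(281 - 1*(-183)))) = -3804546/(2271505 + (423 + 10*(281 + 183))) = -3804546/(2271505 + (423 + 10*464)) = -3804546/(2271505 + (423 + 4640)) = -3804546/(2271505 + 5063) = -3804546/2276568 = -3804546*1/2276568 = -634091/379428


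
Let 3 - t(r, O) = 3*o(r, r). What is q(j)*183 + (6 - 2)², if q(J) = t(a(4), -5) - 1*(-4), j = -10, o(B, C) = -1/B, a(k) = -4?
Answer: 4639/4 ≈ 1159.8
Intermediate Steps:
t(r, O) = 3 + 3/r (t(r, O) = 3 - 3*(-1/r) = 3 - (-3)/r = 3 + 3/r)
q(J) = 25/4 (q(J) = (3 + 3/(-4)) - 1*(-4) = (3 + 3*(-¼)) + 4 = (3 - ¾) + 4 = 9/4 + 4 = 25/4)
q(j)*183 + (6 - 2)² = (25/4)*183 + (6 - 2)² = 4575/4 + 4² = 4575/4 + 16 = 4639/4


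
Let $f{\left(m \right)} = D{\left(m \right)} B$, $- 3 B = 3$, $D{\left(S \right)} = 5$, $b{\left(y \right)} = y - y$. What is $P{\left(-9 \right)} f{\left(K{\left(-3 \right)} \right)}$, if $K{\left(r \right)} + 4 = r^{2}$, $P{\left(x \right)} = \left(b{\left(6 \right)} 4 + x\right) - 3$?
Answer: $60$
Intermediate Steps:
$b{\left(y \right)} = 0$
$B = -1$ ($B = \left(- \frac{1}{3}\right) 3 = -1$)
$P{\left(x \right)} = -3 + x$ ($P{\left(x \right)} = \left(0 \cdot 4 + x\right) - 3 = \left(0 + x\right) - 3 = x - 3 = -3 + x$)
$K{\left(r \right)} = -4 + r^{2}$
$f{\left(m \right)} = -5$ ($f{\left(m \right)} = 5 \left(-1\right) = -5$)
$P{\left(-9 \right)} f{\left(K{\left(-3 \right)} \right)} = \left(-3 - 9\right) \left(-5\right) = \left(-12\right) \left(-5\right) = 60$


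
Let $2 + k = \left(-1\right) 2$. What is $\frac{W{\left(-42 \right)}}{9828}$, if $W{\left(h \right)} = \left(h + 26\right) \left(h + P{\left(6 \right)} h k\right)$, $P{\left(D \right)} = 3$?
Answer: $- \frac{88}{117} \approx -0.75214$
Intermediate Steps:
$k = -4$ ($k = -2 - 2 = -4$)
$W{\left(h \right)} = - 11 h \left(26 + h\right)$ ($W{\left(h \right)} = \left(h + 26\right) \left(h + 3 h \left(-4\right)\right) = \left(26 + h\right) \left(h - 12 h\right) = \left(26 + h\right) \left(- 11 h\right) = - 11 h \left(26 + h\right)$)
$\frac{W{\left(-42 \right)}}{9828} = \frac{11 \left(-42\right) \left(-26 - -42\right)}{9828} = 11 \left(-42\right) \left(-26 + 42\right) \frac{1}{9828} = 11 \left(-42\right) 16 \cdot \frac{1}{9828} = \left(-7392\right) \frac{1}{9828} = - \frac{88}{117}$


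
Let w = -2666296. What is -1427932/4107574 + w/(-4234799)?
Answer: 144264797654/511610301989 ≈ 0.28198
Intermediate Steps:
-1427932/4107574 + w/(-4234799) = -1427932/4107574 - 2666296/(-4234799) = -1427932*1/4107574 - 2666296*(-1/4234799) = -41998/120811 + 2666296/4234799 = 144264797654/511610301989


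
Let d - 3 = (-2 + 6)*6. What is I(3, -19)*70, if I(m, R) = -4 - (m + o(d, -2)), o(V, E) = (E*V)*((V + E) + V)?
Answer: 196070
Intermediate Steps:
d = 27 (d = 3 + (-2 + 6)*6 = 3 + 4*6 = 3 + 24 = 27)
o(V, E) = E*V*(E + 2*V) (o(V, E) = (E*V)*((E + V) + V) = (E*V)*(E + 2*V) = E*V*(E + 2*V))
I(m, R) = 2804 - m (I(m, R) = -4 - (m - 2*27*(-2 + 2*27)) = -4 - (m - 2*27*(-2 + 54)) = -4 - (m - 2*27*52) = -4 - (m - 2808) = -4 - (-2808 + m) = -4 + (2808 - m) = 2804 - m)
I(3, -19)*70 = (2804 - 1*3)*70 = (2804 - 3)*70 = 2801*70 = 196070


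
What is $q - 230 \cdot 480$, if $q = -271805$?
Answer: $-382205$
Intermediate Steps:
$q - 230 \cdot 480 = -271805 - 230 \cdot 480 = -271805 - 110400 = -382205$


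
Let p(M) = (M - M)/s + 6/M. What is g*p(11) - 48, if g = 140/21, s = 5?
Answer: -488/11 ≈ -44.364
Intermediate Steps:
g = 20/3 (g = 140*(1/21) = 20/3 ≈ 6.6667)
p(M) = 6/M (p(M) = (M - M)/5 + 6/M = 0*(⅕) + 6/M = 0 + 6/M = 6/M)
g*p(11) - 48 = 20*(6/11)/3 - 48 = 20*(6*(1/11))/3 - 48 = (20/3)*(6/11) - 48 = 40/11 - 48 = -488/11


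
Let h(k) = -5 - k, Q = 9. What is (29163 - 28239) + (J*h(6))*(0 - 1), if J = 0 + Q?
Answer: 1023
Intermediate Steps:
J = 9 (J = 0 + 9 = 9)
(29163 - 28239) + (J*h(6))*(0 - 1) = (29163 - 28239) + (9*(-5 - 1*6))*(0 - 1) = 924 + (9*(-5 - 6))*(-1) = 924 + (9*(-11))*(-1) = 924 - 99*(-1) = 924 + 99 = 1023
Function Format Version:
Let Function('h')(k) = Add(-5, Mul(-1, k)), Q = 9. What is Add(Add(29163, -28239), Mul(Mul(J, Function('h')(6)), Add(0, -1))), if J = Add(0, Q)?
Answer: 1023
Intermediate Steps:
J = 9 (J = Add(0, 9) = 9)
Add(Add(29163, -28239), Mul(Mul(J, Function('h')(6)), Add(0, -1))) = Add(Add(29163, -28239), Mul(Mul(9, Add(-5, Mul(-1, 6))), Add(0, -1))) = Add(924, Mul(Mul(9, Add(-5, -6)), -1)) = Add(924, Mul(Mul(9, -11), -1)) = Add(924, Mul(-99, -1)) = Add(924, 99) = 1023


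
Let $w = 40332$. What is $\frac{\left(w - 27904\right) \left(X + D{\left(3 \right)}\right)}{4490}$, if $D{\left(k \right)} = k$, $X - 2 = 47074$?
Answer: $\frac{292548906}{2245} \approx 1.3031 \cdot 10^{5}$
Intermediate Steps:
$X = 47076$ ($X = 2 + 47074 = 47076$)
$\frac{\left(w - 27904\right) \left(X + D{\left(3 \right)}\right)}{4490} = \frac{\left(40332 - 27904\right) \left(47076 + 3\right)}{4490} = 12428 \cdot 47079 \cdot \frac{1}{4490} = 585097812 \cdot \frac{1}{4490} = \frac{292548906}{2245}$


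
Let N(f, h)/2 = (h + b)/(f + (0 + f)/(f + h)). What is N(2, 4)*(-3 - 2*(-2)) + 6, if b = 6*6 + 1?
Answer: 288/7 ≈ 41.143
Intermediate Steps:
b = 37 (b = 36 + 1 = 37)
N(f, h) = 2*(37 + h)/(f + f/(f + h)) (N(f, h) = 2*((h + 37)/(f + (0 + f)/(f + h))) = 2*((37 + h)/(f + f/(f + h))) = 2*(37 + h)/(f + f/(f + h)))
N(2, 4)*(-3 - 2*(-2)) + 6 = (2*(4² + 37*2 + 37*4 + 2*4)/(2*(1 + 2 + 4)))*(-3 - 2*(-2)) + 6 = (2*(½)*(16 + 74 + 148 + 8)/7)*(-3 + 4) + 6 = (2*(½)*(⅐)*246)*1 + 6 = (246/7)*1 + 6 = 246/7 + 6 = 288/7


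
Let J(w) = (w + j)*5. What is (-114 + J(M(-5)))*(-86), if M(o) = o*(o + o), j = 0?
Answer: -11696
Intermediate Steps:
M(o) = 2*o**2 (M(o) = o*(2*o) = 2*o**2)
J(w) = 5*w (J(w) = (w + 0)*5 = w*5 = 5*w)
(-114 + J(M(-5)))*(-86) = (-114 + 5*(2*(-5)**2))*(-86) = (-114 + 5*(2*25))*(-86) = (-114 + 5*50)*(-86) = (-114 + 250)*(-86) = 136*(-86) = -11696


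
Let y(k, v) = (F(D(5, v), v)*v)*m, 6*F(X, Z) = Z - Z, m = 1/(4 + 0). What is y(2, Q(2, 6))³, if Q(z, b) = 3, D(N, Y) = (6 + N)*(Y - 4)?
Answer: 0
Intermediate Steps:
m = ¼ (m = 1/4 = ¼ ≈ 0.25000)
D(N, Y) = (-4 + Y)*(6 + N) (D(N, Y) = (6 + N)*(-4 + Y) = (-4 + Y)*(6 + N))
F(X, Z) = 0 (F(X, Z) = (Z - Z)/6 = (⅙)*0 = 0)
y(k, v) = 0 (y(k, v) = (0*v)*(¼) = 0*(¼) = 0)
y(2, Q(2, 6))³ = 0³ = 0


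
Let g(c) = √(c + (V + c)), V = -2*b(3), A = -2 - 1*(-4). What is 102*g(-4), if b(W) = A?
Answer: 204*I*√3 ≈ 353.34*I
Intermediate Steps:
A = 2 (A = -2 + 4 = 2)
b(W) = 2
V = -4 (V = -2*2 = -4)
g(c) = √(-4 + 2*c) (g(c) = √(c + (-4 + c)) = √(-4 + 2*c))
102*g(-4) = 102*√(-4 + 2*(-4)) = 102*√(-4 - 8) = 102*√(-12) = 102*(2*I*√3) = 204*I*√3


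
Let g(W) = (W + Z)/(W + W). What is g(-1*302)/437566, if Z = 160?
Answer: 71/132144932 ≈ 5.3729e-7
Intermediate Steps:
g(W) = (160 + W)/(2*W) (g(W) = (W + 160)/(W + W) = (160 + W)/((2*W)) = (160 + W)*(1/(2*W)) = (160 + W)/(2*W))
g(-1*302)/437566 = ((160 - 1*302)/(2*((-1*302))))/437566 = ((½)*(160 - 302)/(-302))*(1/437566) = ((½)*(-1/302)*(-142))*(1/437566) = (71/302)*(1/437566) = 71/132144932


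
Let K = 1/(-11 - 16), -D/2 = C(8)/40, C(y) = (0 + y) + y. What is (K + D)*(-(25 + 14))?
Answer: 1469/45 ≈ 32.644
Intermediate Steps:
C(y) = 2*y (C(y) = y + y = 2*y)
D = -4/5 (D = -2*2*8/40 = -32/40 = -2*2/5 = -4/5 ≈ -0.80000)
K = -1/27 (K = 1/(-27) = -1/27 ≈ -0.037037)
(K + D)*(-(25 + 14)) = (-1/27 - 4/5)*(-(25 + 14)) = -(-113)*39/135 = -113/135*(-39) = 1469/45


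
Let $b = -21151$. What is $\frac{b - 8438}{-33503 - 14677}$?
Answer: $\frac{9863}{16060} \approx 0.61413$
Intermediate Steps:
$\frac{b - 8438}{-33503 - 14677} = \frac{-21151 - 8438}{-33503 - 14677} = \frac{-21151 - 8438}{-48180} = \left(-29589\right) \left(- \frac{1}{48180}\right) = \frac{9863}{16060}$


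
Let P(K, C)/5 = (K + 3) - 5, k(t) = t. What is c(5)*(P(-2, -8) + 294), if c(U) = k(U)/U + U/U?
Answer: 548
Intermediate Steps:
c(U) = 2 (c(U) = U/U + U/U = 1 + 1 = 2)
P(K, C) = -10 + 5*K (P(K, C) = 5*((K + 3) - 5) = 5*((3 + K) - 5) = 5*(-2 + K) = -10 + 5*K)
c(5)*(P(-2, -8) + 294) = 2*((-10 + 5*(-2)) + 294) = 2*((-10 - 10) + 294) = 2*(-20 + 294) = 2*274 = 548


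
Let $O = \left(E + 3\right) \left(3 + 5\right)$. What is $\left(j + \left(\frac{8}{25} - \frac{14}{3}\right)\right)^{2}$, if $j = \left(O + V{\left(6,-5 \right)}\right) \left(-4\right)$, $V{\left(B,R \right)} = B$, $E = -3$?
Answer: $\frac{4519876}{5625} \approx 803.53$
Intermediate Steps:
$O = 0$ ($O = \left(-3 + 3\right) \left(3 + 5\right) = 0 \cdot 8 = 0$)
$j = -24$ ($j = \left(0 + 6\right) \left(-4\right) = 6 \left(-4\right) = -24$)
$\left(j + \left(\frac{8}{25} - \frac{14}{3}\right)\right)^{2} = \left(-24 + \left(\frac{8}{25} - \frac{14}{3}\right)\right)^{2} = \left(-24 - \frac{326}{75}\right)^{2} = \left(- \frac{2126}{75}\right)^{2} = \frac{4519876}{5625}$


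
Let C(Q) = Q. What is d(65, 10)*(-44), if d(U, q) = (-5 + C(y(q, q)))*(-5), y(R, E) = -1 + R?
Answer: 880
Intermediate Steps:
d(U, q) = 30 - 5*q (d(U, q) = (-5 + (-1 + q))*(-5) = (-6 + q)*(-5) = 30 - 5*q)
d(65, 10)*(-44) = (30 - 5*10)*(-44) = (30 - 50)*(-44) = -20*(-44) = 880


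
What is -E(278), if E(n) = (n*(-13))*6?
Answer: 21684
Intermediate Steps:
E(n) = -78*n (E(n) = -13*n*6 = -78*n)
-E(278) = -(-78)*278 = -1*(-21684) = 21684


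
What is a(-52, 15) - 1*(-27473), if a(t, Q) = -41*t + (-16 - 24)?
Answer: 29565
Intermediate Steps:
a(t, Q) = -40 - 41*t (a(t, Q) = -41*t - 40 = -40 - 41*t)
a(-52, 15) - 1*(-27473) = (-40 - 41*(-52)) - 1*(-27473) = (-40 + 2132) + 27473 = 2092 + 27473 = 29565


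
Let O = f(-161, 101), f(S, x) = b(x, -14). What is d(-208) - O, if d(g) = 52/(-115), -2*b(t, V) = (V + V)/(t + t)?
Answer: -6057/11615 ≈ -0.52148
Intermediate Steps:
b(t, V) = -V/(2*t) (b(t, V) = -(V + V)/(2*(t + t)) = -2*V/(2*(2*t)) = -2*V*1/(2*t)/2 = -V/(2*t))
f(S, x) = 7/x (f(S, x) = -½*(-14)/x = 7/x)
d(g) = -52/115 (d(g) = 52*(-1/115) = -52/115)
O = 7/101 ≈ 0.069307
d(-208) - O = -52/115 - 1*7/101 = -52/115 - 7/101 = -6057/11615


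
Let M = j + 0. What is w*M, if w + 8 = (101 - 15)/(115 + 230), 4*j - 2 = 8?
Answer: -1337/69 ≈ -19.377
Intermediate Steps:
j = 5/2 (j = 1/2 + (1/4)*8 = 1/2 + 2 = 5/2 ≈ 2.5000)
w = -2674/345 (w = -8 + (101 - 15)/(115 + 230) = -8 + 86/345 = -2674/345 ≈ -7.7507)
M = 5/2 (M = 5/2 + 0 = 5/2 ≈ 2.5000)
w*M = -2674/345*5/2 = -1337/69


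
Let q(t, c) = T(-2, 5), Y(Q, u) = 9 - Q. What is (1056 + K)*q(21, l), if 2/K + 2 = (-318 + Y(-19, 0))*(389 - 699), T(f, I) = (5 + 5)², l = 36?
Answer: 4746614500/44949 ≈ 1.0560e+5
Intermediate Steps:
T(f, I) = 100 (T(f, I) = 10² = 100)
q(t, c) = 100
K = 1/44949 (K = 2/(-2 + (-318 + (9 - 1*(-19)))*(389 - 699)) = 2/(-2 + (-318 + (9 + 19))*(-310)) = 2/(-2 + (-318 + 28)*(-310)) = 2/(-2 - 290*(-310)) = 2/(-2 + 89900) = 2/89898 = 2*(1/89898) = 1/44949 ≈ 2.2247e-5)
(1056 + K)*q(21, l) = (1056 + 1/44949)*100 = (47466145/44949)*100 = 4746614500/44949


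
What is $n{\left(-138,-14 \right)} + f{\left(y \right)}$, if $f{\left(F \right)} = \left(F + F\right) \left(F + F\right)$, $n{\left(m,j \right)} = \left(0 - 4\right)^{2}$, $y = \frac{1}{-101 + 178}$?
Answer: $\frac{94868}{5929} \approx 16.001$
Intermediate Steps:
$y = \frac{1}{77} \approx 0.012987$
$n{\left(m,j \right)} = 16$ ($n{\left(m,j \right)} = \left(-4\right)^{2} = 16$)
$f{\left(F \right)} = 4 F^{2}$ ($f{\left(F \right)} = 2 F 2 F = 4 F^{2}$)
$n{\left(-138,-14 \right)} + f{\left(y \right)} = 16 + \frac{4}{5929} = \frac{94868}{5929}$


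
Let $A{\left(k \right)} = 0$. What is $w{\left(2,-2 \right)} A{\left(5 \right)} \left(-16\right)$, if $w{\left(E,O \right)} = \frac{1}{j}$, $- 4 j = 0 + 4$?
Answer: $0$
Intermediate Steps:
$j = -1$ ($j = - \frac{0 + 4}{4} = \left(- \frac{1}{4}\right) 4 = -1$)
$w{\left(E,O \right)} = -1$ ($w{\left(E,O \right)} = \frac{1}{-1} = -1$)
$w{\left(2,-2 \right)} A{\left(5 \right)} \left(-16\right) = \left(-1\right) 0 \left(-16\right) = 0 \left(-16\right) = 0$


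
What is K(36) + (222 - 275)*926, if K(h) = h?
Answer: -49042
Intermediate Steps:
K(36) + (222 - 275)*926 = 36 + (222 - 275)*926 = 36 - 53*926 = 36 - 49078 = -49042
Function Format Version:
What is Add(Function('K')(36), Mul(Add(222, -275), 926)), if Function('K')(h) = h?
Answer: -49042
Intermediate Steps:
Add(Function('K')(36), Mul(Add(222, -275), 926)) = Add(36, Mul(Add(222, -275), 926)) = Add(36, Mul(-53, 926)) = Add(36, -49078) = -49042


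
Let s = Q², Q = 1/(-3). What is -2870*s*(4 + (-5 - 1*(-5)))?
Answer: -11480/9 ≈ -1275.6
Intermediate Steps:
Q = -⅓ ≈ -0.33333
s = ⅑ (s = (-⅓)² = ⅑ ≈ 0.11111)
-2870*s*(4 + (-5 - 1*(-5))) = -2870*(4 + (-5 - 1*(-5)))/9 = -2870*(4 + (-5 + 5))/9 = -2870*(4 + 0)/9 = -2870*4/9 = -11480/9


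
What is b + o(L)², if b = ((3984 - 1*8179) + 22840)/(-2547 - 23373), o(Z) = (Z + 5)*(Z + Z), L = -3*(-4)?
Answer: 287648549/1728 ≈ 1.6646e+5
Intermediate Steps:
L = 12
o(Z) = 2*Z*(5 + Z) (o(Z) = (5 + Z)*(2*Z) = 2*Z*(5 + Z))
b = -1243/1728 (b = ((3984 - 8179) + 22840)/(-25920) = (-4195 + 22840)*(-1/25920) = 18645*(-1/25920) = -1243/1728 ≈ -0.71933)
b + o(L)² = -1243/1728 + (2*12*(5 + 12))² = -1243/1728 + (2*12*17)² = -1243/1728 + 408² = -1243/1728 + 166464 = 287648549/1728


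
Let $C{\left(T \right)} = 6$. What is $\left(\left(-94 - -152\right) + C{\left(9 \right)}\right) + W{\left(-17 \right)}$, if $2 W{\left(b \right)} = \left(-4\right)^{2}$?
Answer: $72$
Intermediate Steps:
$W{\left(b \right)} = 8$ ($W{\left(b \right)} = \frac{\left(-4\right)^{2}}{2} = \frac{1}{2} \cdot 16 = 8$)
$\left(\left(-94 - -152\right) + C{\left(9 \right)}\right) + W{\left(-17 \right)} = \left(\left(-94 - -152\right) + 6\right) + 8 = \left(\left(-94 + 152\right) + 6\right) + 8 = \left(58 + 6\right) + 8 = 64 + 8 = 72$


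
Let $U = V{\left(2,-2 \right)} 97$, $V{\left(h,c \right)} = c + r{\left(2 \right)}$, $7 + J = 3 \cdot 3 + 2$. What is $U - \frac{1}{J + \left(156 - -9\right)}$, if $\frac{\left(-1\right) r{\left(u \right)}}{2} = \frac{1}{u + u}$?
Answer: $- \frac{81967}{338} \approx -242.51$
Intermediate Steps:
$r{\left(u \right)} = - \frac{1}{u}$ ($r{\left(u \right)} = - \frac{2}{u + u} = - \frac{2}{2 u} = - 2 \frac{1}{2 u} = - \frac{1}{u}$)
$J = 4$ ($J = -7 + \left(3 \cdot 3 + 2\right) = -7 + \left(9 + 2\right) = -7 + 11 = 4$)
$V{\left(h,c \right)} = - \frac{1}{2} + c$ ($V{\left(h,c \right)} = c - \frac{1}{2} = - \frac{1}{2} + c$)
$U = - \frac{485}{2}$ ($U = \left(- \frac{1}{2} - 2\right) 97 = \left(- \frac{5}{2}\right) 97 = - \frac{485}{2} \approx -242.5$)
$U - \frac{1}{J + \left(156 - -9\right)} = - \frac{485}{2} - \frac{1}{4 + \left(156 - -9\right)} = - \frac{485}{2} - \frac{1}{4 + \left(156 + 9\right)} = - \frac{485}{2} - \frac{1}{4 + 165} = - \frac{485}{2} - \frac{1}{169} = - \frac{81967}{338}$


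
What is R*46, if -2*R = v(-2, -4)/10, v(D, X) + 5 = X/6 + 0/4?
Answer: 391/30 ≈ 13.033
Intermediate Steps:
v(D, X) = -5 + X/6 (v(D, X) = -5 + (X/6 + 0/4) = -5 + (X*(⅙) + 0*(¼)) = -5 + (X/6 + 0) = -5 + X/6)
R = 17/60 (R = -(-5 + (⅙)*(-4))/(2*10) = -(-5 - ⅔)/(2*10) = -(-17)/(6*10) = -½*(-17/30) = 17/60 ≈ 0.28333)
R*46 = (17/60)*46 = 391/30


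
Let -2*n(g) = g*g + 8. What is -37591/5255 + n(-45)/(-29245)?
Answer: -87520567/12294598 ≈ -7.1186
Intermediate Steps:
n(g) = -4 - g²/2 (n(g) = -(g*g + 8)/2 = -(g² + 8)/2 = -(8 + g²)/2 = -4 - g²/2)
-37591/5255 + n(-45)/(-29245) = -37591/5255 + (-4 - ½*(-45)²)/(-29245) = -37591*1/5255 + (-4 - ½*2025)*(-1/29245) = -37591/5255 + (-4 - 2025/2)*(-1/29245) = -37591/5255 - 2033/2*(-1/29245) = -37591/5255 + 2033/58490 = -87520567/12294598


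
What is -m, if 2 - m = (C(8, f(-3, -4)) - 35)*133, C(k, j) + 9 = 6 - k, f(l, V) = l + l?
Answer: -6120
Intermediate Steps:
f(l, V) = 2*l
C(k, j) = -3 - k (C(k, j) = -9 + (6 - k) = -3 - k)
m = 6120 (m = 2 - ((-3 - 1*8) - 35)*133 = 2 - ((-3 - 8) - 35)*133 = 2 - (-11 - 35)*133 = 2 - (-46)*133 = 2 - 1*(-6118) = 2 + 6118 = 6120)
-m = -1*6120 = -6120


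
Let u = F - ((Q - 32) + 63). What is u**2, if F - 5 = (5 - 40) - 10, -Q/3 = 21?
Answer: 64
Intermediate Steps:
Q = -63 (Q = -3*21 = -63)
F = -40 (F = 5 + ((5 - 40) - 10) = 5 + (-35 - 10) = 5 - 45 = -40)
u = -8 (u = -40 - ((-63 - 32) + 63) = -40 - (-95 + 63) = -40 - 1*(-32) = -40 + 32 = -8)
u**2 = (-8)**2 = 64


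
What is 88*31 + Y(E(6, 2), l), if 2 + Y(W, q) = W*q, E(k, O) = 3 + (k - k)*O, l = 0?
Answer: 2726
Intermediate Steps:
E(k, O) = 3 (E(k, O) = 3 + 0*O = 3 + 0 = 3)
Y(W, q) = -2 + W*q
88*31 + Y(E(6, 2), l) = 88*31 + (-2 + 3*0) = 2728 + (-2 + 0) = 2728 - 2 = 2726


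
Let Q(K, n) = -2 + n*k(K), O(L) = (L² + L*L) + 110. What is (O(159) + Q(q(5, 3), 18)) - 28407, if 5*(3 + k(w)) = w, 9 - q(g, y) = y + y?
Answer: 111099/5 ≈ 22220.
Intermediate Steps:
q(g, y) = 9 - 2*y (q(g, y) = 9 - (y + y) = 9 - 2*y)
k(w) = -3 + w/5
O(L) = 110 + 2*L² (O(L) = (L² + L²) + 110 = 2*L² + 110 = 110 + 2*L²)
Q(K, n) = -2 + n*(-3 + K/5)
(O(159) + Q(q(5, 3), 18)) - 28407 = ((110 + 2*159²) + (-2 + (⅕)*18*(-15 + (9 - 2*3)))) - 28407 = ((110 + 2*25281) + (-2 + (⅕)*18*(-15 + (9 - 6)))) - 28407 = ((110 + 50562) + (-2 + (⅕)*18*(-15 + 3))) - 28407 = (50672 + (-2 + (⅕)*18*(-12))) - 28407 = (50672 + (-2 - 216/5)) - 28407 = (50672 - 226/5) - 28407 = 253134/5 - 28407 = 111099/5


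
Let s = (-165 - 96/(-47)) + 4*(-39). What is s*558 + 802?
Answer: -8327284/47 ≈ -1.7718e+5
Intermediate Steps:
s = -14991/47 (s = (-165 - 96*(-1/47)) - 156 = (-165 + 96/47) - 156 = -7659/47 - 156 = -14991/47 ≈ -318.96)
s*558 + 802 = -14991/47*558 + 802 = -8364978/47 + 802 = -8327284/47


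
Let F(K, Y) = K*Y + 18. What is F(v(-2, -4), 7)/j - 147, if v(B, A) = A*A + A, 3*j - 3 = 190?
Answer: -28065/193 ≈ -145.41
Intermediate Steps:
j = 193/3 (j = 1 + (⅓)*190 = 1 + 190/3 = 193/3 ≈ 64.333)
v(B, A) = A + A² (v(B, A) = A² + A = A + A²)
F(K, Y) = 18 + K*Y
F(v(-2, -4), 7)/j - 147 = (18 - 4*(1 - 4)*7)/(193/3) - 147 = (18 - 4*(-3)*7)*(3/193) - 147 = (18 + 12*7)*(3/193) - 147 = (18 + 84)*(3/193) - 147 = 102*(3/193) - 147 = 306/193 - 147 = -28065/193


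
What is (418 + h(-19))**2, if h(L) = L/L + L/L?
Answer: 176400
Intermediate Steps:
h(L) = 2 (h(L) = 1 + 1 = 2)
(418 + h(-19))**2 = (418 + 2)**2 = 420**2 = 176400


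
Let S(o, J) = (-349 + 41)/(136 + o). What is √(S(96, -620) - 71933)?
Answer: I*√241987078/58 ≈ 268.21*I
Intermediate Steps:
S(o, J) = -308/(136 + o)
√(S(96, -620) - 71933) = √(-308/(136 + 96) - 71933) = √(-308/232 - 71933) = √(-308*1/232 - 71933) = √(-77/58 - 71933) = √(-4172191/58) = I*√241987078/58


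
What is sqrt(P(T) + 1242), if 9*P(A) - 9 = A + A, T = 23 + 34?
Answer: sqrt(11301)/3 ≈ 35.435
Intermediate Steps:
T = 57
P(A) = 1 + 2*A/9 (P(A) = 1 + (A + A)/9 = 1 + (2*A)/9 = 1 + 2*A/9)
sqrt(P(T) + 1242) = sqrt((1 + (2/9)*57) + 1242) = sqrt((1 + 38/3) + 1242) = sqrt(41/3 + 1242) = sqrt(3767/3) = sqrt(11301)/3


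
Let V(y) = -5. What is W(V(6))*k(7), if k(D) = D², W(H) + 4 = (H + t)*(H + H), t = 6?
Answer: -686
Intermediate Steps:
W(H) = -4 + 2*H*(6 + H) (W(H) = -4 + (H + 6)*(H + H) = -4 + (6 + H)*(2*H) = -4 + 2*H*(6 + H))
W(V(6))*k(7) = (-4 + 2*(-5)² + 12*(-5))*7² = (-4 + 2*25 - 60)*49 = (-4 + 50 - 60)*49 = -14*49 = -686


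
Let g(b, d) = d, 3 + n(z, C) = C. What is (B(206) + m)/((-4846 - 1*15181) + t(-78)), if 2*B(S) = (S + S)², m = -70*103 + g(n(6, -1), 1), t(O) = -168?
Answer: -77663/20195 ≈ -3.8457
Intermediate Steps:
n(z, C) = -3 + C
m = -7209 (m = -70*103 + 1 = -7210 + 1 = -7209)
B(S) = 2*S² (B(S) = (S + S)²/2 = (2*S)²/2 = (4*S²)/2 = 2*S²)
(B(206) + m)/((-4846 - 1*15181) + t(-78)) = (2*206² - 7209)/((-4846 - 1*15181) - 168) = (2*42436 - 7209)/((-4846 - 15181) - 168) = (84872 - 7209)/(-20027 - 168) = 77663/(-20195) = 77663*(-1/20195) = -77663/20195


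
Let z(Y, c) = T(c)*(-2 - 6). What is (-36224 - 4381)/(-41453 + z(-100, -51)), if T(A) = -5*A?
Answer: 40605/43493 ≈ 0.93360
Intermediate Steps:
z(Y, c) = 40*c (z(Y, c) = (-5*c)*(-2 - 6) = -5*c*(-8) = 40*c)
(-36224 - 4381)/(-41453 + z(-100, -51)) = (-36224 - 4381)/(-41453 + 40*(-51)) = -40605/(-41453 - 2040) = -40605/(-43493) = -40605*(-1/43493) = 40605/43493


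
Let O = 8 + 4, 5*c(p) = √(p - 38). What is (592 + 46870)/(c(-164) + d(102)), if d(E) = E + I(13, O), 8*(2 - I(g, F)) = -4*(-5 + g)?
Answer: 3372300/7679 - 6245*I*√202/7679 ≈ 439.16 - 11.559*I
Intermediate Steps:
c(p) = √(-38 + p)/5 (c(p) = √(p - 38)/5 = √(-38 + p)/5)
O = 12
I(g, F) = -½ + g/2 (I(g, F) = 2 - (-1)*(-5 + g)/2 = 2 - (20 - 4*g)/8 = 2 + (-5/2 + g/2) = -½ + g/2)
d(E) = 6 + E (d(E) = E + (-½ + (½)*13) = E + (-½ + 13/2) = E + 6 = 6 + E)
(592 + 46870)/(c(-164) + d(102)) = (592 + 46870)/(√(-38 - 164)/5 + (6 + 102)) = 47462/(√(-202)/5 + 108) = 47462/((I*√202)/5 + 108) = 47462/(I*√202/5 + 108) = 47462/(108 + I*√202/5)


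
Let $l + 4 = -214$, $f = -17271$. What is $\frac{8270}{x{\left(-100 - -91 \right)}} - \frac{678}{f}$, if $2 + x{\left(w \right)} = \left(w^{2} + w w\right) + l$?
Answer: $- \frac{23798641}{166953} \approx -142.55$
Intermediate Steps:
$l = -218$ ($l = -4 - 214 = -218$)
$x{\left(w \right)} = -220 + 2 w^{2}$ ($x{\left(w \right)} = -2 - \left(218 - w^{2} - w w\right) = -2 + \left(\left(w^{2} + w^{2}\right) - 218\right) = -2 + \left(2 w^{2} - 218\right) = -2 + \left(-218 + 2 w^{2}\right) = -220 + 2 w^{2}$)
$\frac{8270}{x{\left(-100 - -91 \right)}} - \frac{678}{f} = \frac{8270}{-220 + 2 \left(-100 - -91\right)^{2}} - \frac{678}{-17271} = \frac{8270}{-220 + 2 \left(-100 + 91\right)^{2}} - - \frac{226}{5757} = \frac{8270}{-220 + 2 \left(-9\right)^{2}} + \frac{226}{5757} = \frac{8270}{-220 + 2 \cdot 81} + \frac{226}{5757} = \frac{8270}{-220 + 162} + \frac{226}{5757} = \frac{8270}{-58} + \frac{226}{5757} = 8270 \left(- \frac{1}{58}\right) + \frac{226}{5757} = - \frac{4135}{29} + \frac{226}{5757} = - \frac{23798641}{166953}$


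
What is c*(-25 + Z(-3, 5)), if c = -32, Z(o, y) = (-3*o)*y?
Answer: -640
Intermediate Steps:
Z(o, y) = -3*o*y
c*(-25 + Z(-3, 5)) = -32*(-25 - 3*(-3)*5) = -32*(-25 + 45) = -32*20 = -640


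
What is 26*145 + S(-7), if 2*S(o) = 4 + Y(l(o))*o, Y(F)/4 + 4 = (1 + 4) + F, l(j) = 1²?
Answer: 3744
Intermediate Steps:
l(j) = 1
Y(F) = 4 + 4*F (Y(F) = -16 + 4*((1 + 4) + F) = -16 + 4*(5 + F) = -16 + (20 + 4*F) = 4 + 4*F)
S(o) = 2 + 4*o (S(o) = (4 + (4 + 4*1)*o)/2 = (4 + (4 + 4)*o)/2 = (4 + 8*o)/2 = 2 + 4*o)
26*145 + S(-7) = 26*145 + (2 + 4*(-7)) = 3770 + (2 - 28) = 3770 - 26 = 3744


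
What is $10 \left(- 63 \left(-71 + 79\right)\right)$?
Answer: $-5040$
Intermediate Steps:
$10 \left(- 63 \left(-71 + 79\right)\right) = 10 \left(\left(-63\right) 8\right) = 10 \left(-504\right) = -5040$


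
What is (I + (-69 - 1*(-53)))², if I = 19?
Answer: 9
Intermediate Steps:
(I + (-69 - 1*(-53)))² = (19 + (-69 - 1*(-53)))² = (19 + (-69 + 53))² = (19 - 16)² = 3² = 9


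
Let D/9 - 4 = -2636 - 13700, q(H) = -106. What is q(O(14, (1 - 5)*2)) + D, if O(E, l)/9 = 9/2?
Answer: -147094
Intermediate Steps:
O(E, l) = 81/2 (O(E, l) = 9*(9/2) = 81/2)
D = -146988 (D = 36 + 9*(-2636 - 13700) = 36 + 9*(-16336) = 36 - 147024 = -146988)
q(O(14, (1 - 5)*2)) + D = -106 - 146988 = -147094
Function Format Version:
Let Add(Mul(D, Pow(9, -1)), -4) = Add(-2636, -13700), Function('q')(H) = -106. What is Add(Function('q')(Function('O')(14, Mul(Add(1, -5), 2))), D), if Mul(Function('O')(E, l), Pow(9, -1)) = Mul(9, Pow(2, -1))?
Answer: -147094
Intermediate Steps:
Function('O')(E, l) = Rational(81, 2) (Function('O')(E, l) = Mul(9, Mul(9, Pow(2, -1))) = Mul(9, Mul(9, Rational(1, 2))) = Mul(9, Rational(9, 2)) = Rational(81, 2))
D = -146988 (D = Add(36, Mul(9, Add(-2636, -13700))) = Add(36, Mul(9, -16336)) = Add(36, -147024) = -146988)
Add(Function('q')(Function('O')(14, Mul(Add(1, -5), 2))), D) = Add(-106, -146988) = -147094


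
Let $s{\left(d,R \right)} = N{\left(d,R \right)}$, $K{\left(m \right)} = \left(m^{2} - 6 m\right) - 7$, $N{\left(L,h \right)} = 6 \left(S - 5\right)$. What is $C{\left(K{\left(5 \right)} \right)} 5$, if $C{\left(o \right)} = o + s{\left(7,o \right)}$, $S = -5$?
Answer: $-360$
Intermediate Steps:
$N{\left(L,h \right)} = -60$ ($N{\left(L,h \right)} = 6 \left(-5 - 5\right) = 6 \left(-10\right) = -60$)
$K{\left(m \right)} = -7 + m^{2} - 6 m$
$s{\left(d,R \right)} = -60$
$C{\left(o \right)} = -60 + o$ ($C{\left(o \right)} = o - 60 = -60 + o$)
$C{\left(K{\left(5 \right)} \right)} 5 = \left(-60 - \left(37 - 25\right)\right) 5 = \left(-60 - 12\right) 5 = \left(-72\right) 5 = -360$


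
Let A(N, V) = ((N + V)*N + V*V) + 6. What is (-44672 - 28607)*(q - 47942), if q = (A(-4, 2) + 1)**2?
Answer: 3486688099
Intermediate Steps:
A(N, V) = 6 + V**2 + N*(N + V) (A(N, V) = (N*(N + V) + V**2) + 6 = (V**2 + N*(N + V)) + 6 = 6 + V**2 + N*(N + V))
q = 361 (q = ((6 + (-4)**2 + 2**2 - 4*2) + 1)**2 = ((6 + 16 + 4 - 8) + 1)**2 = (18 + 1)**2 = 19**2 = 361)
(-44672 - 28607)*(q - 47942) = (-44672 - 28607)*(361 - 47942) = -73279*(-47581) = 3486688099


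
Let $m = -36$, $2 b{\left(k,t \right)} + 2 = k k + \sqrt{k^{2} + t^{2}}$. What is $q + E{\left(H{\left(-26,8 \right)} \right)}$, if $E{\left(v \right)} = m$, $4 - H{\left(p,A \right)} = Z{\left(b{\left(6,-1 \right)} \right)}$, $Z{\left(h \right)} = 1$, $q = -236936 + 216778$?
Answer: $-20194$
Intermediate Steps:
$q = -20158$
$b{\left(k,t \right)} = -1 + \frac{k^{2}}{2} + \frac{\sqrt{k^{2} + t^{2}}}{2}$ ($b{\left(k,t \right)} = -1 + \frac{k k + \sqrt{k^{2} + t^{2}}}{2} = -1 + \frac{k^{2} + \sqrt{k^{2} + t^{2}}}{2} = -1 + \left(\frac{k^{2}}{2} + \frac{\sqrt{k^{2} + t^{2}}}{2}\right) = -1 + \frac{k^{2}}{2} + \frac{\sqrt{k^{2} + t^{2}}}{2}$)
$H{\left(p,A \right)} = 3$ ($H{\left(p,A \right)} = 4 - 1 = 3$)
$E{\left(v \right)} = -36$
$q + E{\left(H{\left(-26,8 \right)} \right)} = -20158 - 36 = -20194$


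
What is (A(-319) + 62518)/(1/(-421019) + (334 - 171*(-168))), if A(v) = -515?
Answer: 26104441057/12235654177 ≈ 2.1335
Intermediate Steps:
(A(-319) + 62518)/(1/(-421019) + (334 - 171*(-168))) = (-515 + 62518)/(1/(-421019) + (334 - 171*(-168))) = 62003/(-1/421019 + (334 + 28728)) = 62003/(-1/421019 + 29062) = 62003/(12235654177/421019) = 62003*(421019/12235654177) = 26104441057/12235654177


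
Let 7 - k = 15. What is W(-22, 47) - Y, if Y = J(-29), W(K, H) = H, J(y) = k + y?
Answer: 84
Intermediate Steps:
k = -8 (k = 7 - 1*15 = 7 - 15 = -8)
J(y) = -8 + y
Y = -37 (Y = -8 - 29 = -37)
W(-22, 47) - Y = 47 - 1*(-37) = 47 + 37 = 84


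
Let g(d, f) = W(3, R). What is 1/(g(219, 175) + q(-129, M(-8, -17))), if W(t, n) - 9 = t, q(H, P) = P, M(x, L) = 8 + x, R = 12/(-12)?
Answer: 1/12 ≈ 0.083333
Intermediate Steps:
R = -1 (R = 12*(-1/12) = -1)
W(t, n) = 9 + t
g(d, f) = 12 (g(d, f) = 9 + 3 = 12)
1/(g(219, 175) + q(-129, M(-8, -17))) = 1/(12 + (8 - 8)) = 1/(12 + 0) = 1/12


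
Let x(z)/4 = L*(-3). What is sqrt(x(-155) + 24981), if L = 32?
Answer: 3*sqrt(2733) ≈ 156.83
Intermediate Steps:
x(z) = -384 (x(z) = 4*(32*(-3)) = 4*(-96) = -384)
sqrt(x(-155) + 24981) = sqrt(-384 + 24981) = sqrt(24597) = 3*sqrt(2733)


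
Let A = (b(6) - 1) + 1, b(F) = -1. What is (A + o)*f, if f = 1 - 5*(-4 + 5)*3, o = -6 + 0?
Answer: 98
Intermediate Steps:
o = -6
f = -14 (f = 1 - 5*3 = 1 - 15 = -14)
A = -1 (A = (-1 - 1) + 1 = -2 + 1 = -1)
(A + o)*f = (-1 - 6)*(-14) = -7*(-14) = 98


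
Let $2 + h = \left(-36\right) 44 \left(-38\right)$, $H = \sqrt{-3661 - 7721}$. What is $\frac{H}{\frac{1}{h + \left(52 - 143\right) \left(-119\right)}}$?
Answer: $71019 i \sqrt{11382} \approx 7.5768 \cdot 10^{6} i$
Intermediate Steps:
$H = i \sqrt{11382}$ ($H = \sqrt{-11382} = i \sqrt{11382} \approx 106.69 i$)
$h = 60190$ ($h = -2 + \left(-36\right) 44 \left(-38\right) = -2 - -60192 = -2 + 60192 = 60190$)
$\frac{H}{\frac{1}{h + \left(52 - 143\right) \left(-119\right)}} = \frac{i \sqrt{11382}}{\frac{1}{60190 + \left(52 - 143\right) \left(-119\right)}} = \frac{i \sqrt{11382}}{\frac{1}{60190 - -10829}} = \frac{i \sqrt{11382}}{\frac{1}{60190 + 10829}} = \frac{i \sqrt{11382}}{\frac{1}{71019}} = i \sqrt{11382} \frac{1}{\frac{1}{71019}} = i \sqrt{11382} \cdot 71019 = 71019 i \sqrt{11382}$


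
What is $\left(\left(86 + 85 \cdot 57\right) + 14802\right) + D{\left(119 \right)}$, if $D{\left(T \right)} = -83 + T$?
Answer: $19769$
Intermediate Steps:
$\left(\left(86 + 85 \cdot 57\right) + 14802\right) + D{\left(119 \right)} = \left(\left(86 + 85 \cdot 57\right) + 14802\right) + \left(-83 + 119\right) = \left(\left(86 + 4845\right) + 14802\right) + 36 = \left(4931 + 14802\right) + 36 = 19733 + 36 = 19769$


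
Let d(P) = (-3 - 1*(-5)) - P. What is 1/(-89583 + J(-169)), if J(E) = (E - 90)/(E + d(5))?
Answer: -172/15408017 ≈ -1.1163e-5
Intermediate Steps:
d(P) = 2 - P (d(P) = (-3 + 5) - P = 2 - P)
J(E) = (-90 + E)/(-3 + E) (J(E) = (E - 90)/(E + (2 - 1*5)) = (-90 + E)/(E + (2 - 5)) = (-90 + E)/(E - 3) = (-90 + E)/(-3 + E))
1/(-89583 + J(-169)) = 1/(-89583 + (-90 - 169)/(-3 - 169)) = 1/(-89583 - 259/(-172)) = 1/(-89583 - 1/172*(-259)) = 1/(-89583 + 259/172) = 1/(-15408017/172) = -172/15408017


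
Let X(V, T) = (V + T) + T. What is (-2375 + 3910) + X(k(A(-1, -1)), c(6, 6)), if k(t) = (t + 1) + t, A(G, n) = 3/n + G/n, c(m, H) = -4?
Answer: 1524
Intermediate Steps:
k(t) = 1 + 2*t (k(t) = (1 + t) + t = 1 + 2*t)
X(V, T) = V + 2*T (X(V, T) = (T + V) + T = V + 2*T)
(-2375 + 3910) + X(k(A(-1, -1)), c(6, 6)) = (-2375 + 3910) + ((1 + 2*((3 - 1)/(-1))) + 2*(-4)) = 1535 + ((1 + 2*(-1*2)) - 8) = 1535 + ((1 + 2*(-2)) - 8) = 1535 + ((1 - 4) - 8) = 1535 + (-3 - 8) = 1535 - 11 = 1524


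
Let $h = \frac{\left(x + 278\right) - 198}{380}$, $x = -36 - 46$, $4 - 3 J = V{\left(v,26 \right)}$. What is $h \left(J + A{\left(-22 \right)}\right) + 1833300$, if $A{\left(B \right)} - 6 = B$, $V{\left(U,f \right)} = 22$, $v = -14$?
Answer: $\frac{174163511}{95} \approx 1.8333 \cdot 10^{6}$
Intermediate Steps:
$J = -6$ ($J = \frac{4}{3} - \frac{22}{3} = -6$)
$x = -82$ ($x = -36 - 46 = -82$)
$A{\left(B \right)} = 6 + B$
$h = - \frac{1}{190}$ ($h = \frac{\left(-82 + 278\right) - 198}{380} = \left(196 - 198\right) \frac{1}{380} = \left(-2\right) \frac{1}{380} = - \frac{1}{190} \approx -0.0052632$)
$h \left(J + A{\left(-22 \right)}\right) + 1833300 = - \frac{-6 + \left(6 - 22\right)}{190} + 1833300 = - \frac{-6 - 16}{190} + 1833300 = \left(- \frac{1}{190}\right) \left(-22\right) + 1833300 = \frac{11}{95} + 1833300 = \frac{174163511}{95}$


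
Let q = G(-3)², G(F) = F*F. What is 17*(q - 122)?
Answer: -697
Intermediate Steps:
G(F) = F²
q = 81 (q = ((-3)²)² = 9² = 81)
17*(q - 122) = 17*(81 - 122) = 17*(-41) = -697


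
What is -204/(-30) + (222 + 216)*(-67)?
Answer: -146696/5 ≈ -29339.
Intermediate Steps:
-204/(-30) + (222 + 216)*(-67) = -204*(-1/30) + 438*(-67) = 34/5 - 29346 = -146696/5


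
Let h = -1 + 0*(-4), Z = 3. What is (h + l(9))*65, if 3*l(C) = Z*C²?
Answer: 5200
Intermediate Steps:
h = -1 (h = -1 + 0 = -1)
l(C) = C² (l(C) = (3*C²)/3 = C²)
(h + l(9))*65 = (-1 + 9²)*65 = (-1 + 81)*65 = 80*65 = 5200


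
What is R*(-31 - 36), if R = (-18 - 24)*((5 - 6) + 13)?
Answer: 33768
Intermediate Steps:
R = -504 (R = -42*(-1 + 13) = -42*12 = -504)
R*(-31 - 36) = -504*(-31 - 36) = -504*(-67) = 33768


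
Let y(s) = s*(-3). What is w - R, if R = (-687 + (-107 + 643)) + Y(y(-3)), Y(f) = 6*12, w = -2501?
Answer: -2422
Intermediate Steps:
y(s) = -3*s
Y(f) = 72
R = -79 (R = (-687 + (-107 + 643)) + 72 = (-687 + 536) + 72 = -151 + 72 = -79)
w - R = -2501 - 1*(-79) = -2501 + 79 = -2422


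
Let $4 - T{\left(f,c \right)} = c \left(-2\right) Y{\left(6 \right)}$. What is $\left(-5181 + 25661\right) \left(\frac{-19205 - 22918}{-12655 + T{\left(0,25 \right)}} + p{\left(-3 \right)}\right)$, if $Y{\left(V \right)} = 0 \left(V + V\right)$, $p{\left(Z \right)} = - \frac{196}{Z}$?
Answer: $\frac{17790054400}{12651} \approx 1.4062 \cdot 10^{6}$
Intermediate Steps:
$Y{\left(V \right)} = 0$ ($Y{\left(V \right)} = 0 \cdot 2 V = 0$)
$T{\left(f,c \right)} = 4$ ($T{\left(f,c \right)} = 4 - c \left(-2\right) 0 = 4 - - 2 c 0 = 4 - 0 = 4 + 0 = 4$)
$\left(-5181 + 25661\right) \left(\frac{-19205 - 22918}{-12655 + T{\left(0,25 \right)}} + p{\left(-3 \right)}\right) = \left(-5181 + 25661\right) \left(\frac{-19205 - 22918}{-12655 + 4} - \frac{196}{-3}\right) = 20480 \left(- \frac{42123}{-12651} - - \frac{196}{3}\right) = 20480 \left(\left(-42123\right) \left(- \frac{1}{12651}\right) + \frac{196}{3}\right) = 20480 \left(\frac{14041}{4217} + \frac{196}{3}\right) = 20480 \cdot \frac{868655}{12651} = \frac{17790054400}{12651}$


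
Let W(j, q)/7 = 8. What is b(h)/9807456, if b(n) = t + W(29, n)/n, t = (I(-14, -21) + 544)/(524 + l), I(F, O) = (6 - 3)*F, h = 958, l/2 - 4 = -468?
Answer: -38191/316316609216 ≈ -1.2074e-7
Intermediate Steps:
l = -928 (l = 8 + 2*(-468) = 8 - 936 = -928)
W(j, q) = 56 (W(j, q) = 7*8 = 56)
I(F, O) = 3*F
t = -251/202 (t = (3*(-14) + 544)/(524 - 928) = (-42 + 544)/(-404) = 502*(-1/404) = -251/202 ≈ -1.2426)
b(n) = -251/202 + 56/n
b(h)/9807456 = (-251/202 + 56/958)/9807456 = (-251/202 + 56*(1/958))*(1/9807456) = (-251/202 + 28/479)*(1/9807456) = -114573/96758*1/9807456 = -38191/316316609216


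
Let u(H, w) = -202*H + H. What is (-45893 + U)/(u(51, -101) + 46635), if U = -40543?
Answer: -7203/3032 ≈ -2.3757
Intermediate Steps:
u(H, w) = -201*H
(-45893 + U)/(u(51, -101) + 46635) = (-45893 - 40543)/(-201*51 + 46635) = -86436/(-10251 + 46635) = -86436/36384 = -86436*1/36384 = -7203/3032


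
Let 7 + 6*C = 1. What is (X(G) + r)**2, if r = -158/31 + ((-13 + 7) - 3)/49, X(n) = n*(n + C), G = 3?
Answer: 1194649/2307361 ≈ 0.51776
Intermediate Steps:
C = -1 (C = -7/6 + (1/6)*1 = -7/6 + 1/6 = -1)
X(n) = n*(-1 + n) (X(n) = n*(n - 1) = n*(-1 + n))
r = -8021/1519 (r = -158*1/31 + (-6 - 3)*(1/49) = -158/31 - 9*1/49 = -158/31 - 9/49 = -8021/1519 ≈ -5.2804)
(X(G) + r)**2 = (3*(-1 + 3) - 8021/1519)**2 = (3*2 - 8021/1519)**2 = (6 - 8021/1519)**2 = (1093/1519)**2 = 1194649/2307361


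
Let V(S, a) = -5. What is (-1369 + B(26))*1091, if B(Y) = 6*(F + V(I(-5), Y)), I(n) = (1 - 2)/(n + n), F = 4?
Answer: -1500125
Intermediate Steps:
I(n) = -1/(2*n)
B(Y) = -6 (B(Y) = 6*(4 - 5) = 6*(-1) = -6)
(-1369 + B(26))*1091 = (-1369 - 6)*1091 = -1375*1091 = -1500125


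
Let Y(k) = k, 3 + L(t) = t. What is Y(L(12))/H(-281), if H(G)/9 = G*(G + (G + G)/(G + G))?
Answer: 1/78680 ≈ 1.2710e-5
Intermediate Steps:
L(t) = -3 + t
H(G) = 9*G*(1 + G) (H(G) = 9*(G*(G + (G + G)/(G + G))) = 9*(G*(G + (2*G)/((2*G)))) = 9*(G*(G + (2*G)*(1/(2*G)))) = 9*(G*(G + 1)) = 9*(G*(1 + G)) = 9*G*(1 + G))
Y(L(12))/H(-281) = (-3 + 12)/((9*(-281)*(1 - 281))) = 9/((9*(-281)*(-280))) = 9/708120 = 9*(1/708120) = 1/78680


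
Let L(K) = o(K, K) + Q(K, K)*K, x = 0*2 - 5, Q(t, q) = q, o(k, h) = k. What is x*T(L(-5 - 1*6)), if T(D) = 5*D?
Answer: -2750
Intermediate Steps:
x = -5 (x = 0 - 5 = -5)
L(K) = K + K**2 (L(K) = K + K*K = K + K**2)
x*T(L(-5 - 1*6)) = -25*(-5 - 1*6)*(1 + (-5 - 1*6)) = -25*(-5 - 6)*(1 + (-5 - 6)) = -25*(-11*(1 - 11)) = -25*(-11*(-10)) = -25*110 = -5*550 = -2750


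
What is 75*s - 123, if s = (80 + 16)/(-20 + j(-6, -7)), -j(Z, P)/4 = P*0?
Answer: -483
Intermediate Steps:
j(Z, P) = 0 (j(Z, P) = -4*P*0 = -4*0 = 0)
s = -24/5 (s = (80 + 16)/(-20 + 0) = 96/(-20) = 96*(-1/20) = -24/5 ≈ -4.8000)
75*s - 123 = 75*(-24/5) - 123 = -360 - 123 = -483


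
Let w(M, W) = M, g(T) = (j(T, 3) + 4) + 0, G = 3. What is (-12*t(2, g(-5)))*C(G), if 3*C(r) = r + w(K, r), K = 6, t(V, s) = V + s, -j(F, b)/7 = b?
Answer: 540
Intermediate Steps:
j(F, b) = -7*b
g(T) = -17 (g(T) = (-7*3 + 4) + 0 = (-21 + 4) + 0 = -17 + 0 = -17)
C(r) = 2 + r/3 (C(r) = (r + 6)/3 = (6 + r)/3 = 2 + r/3)
(-12*t(2, g(-5)))*C(G) = (-12*(2 - 17))*(2 + (⅓)*3) = (-12*(-15))*(2 + 1) = 180*3 = 540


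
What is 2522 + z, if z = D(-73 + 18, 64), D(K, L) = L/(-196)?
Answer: 123562/49 ≈ 2521.7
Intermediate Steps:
D(K, L) = -L/196 (D(K, L) = L*(-1/196) = -L/196)
z = -16/49 (z = -1/196*64 = -16/49 ≈ -0.32653)
2522 + z = 2522 - 16/49 = 123562/49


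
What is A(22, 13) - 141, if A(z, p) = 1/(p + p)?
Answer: -3665/26 ≈ -140.96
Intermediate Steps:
A(z, p) = 1/(2*p)
A(22, 13) - 141 = (½)/13 - 141 = (½)*(1/13) - 141 = 1/26 - 141 = -3665/26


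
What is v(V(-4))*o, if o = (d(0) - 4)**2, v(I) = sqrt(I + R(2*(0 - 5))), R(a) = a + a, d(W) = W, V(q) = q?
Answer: 32*I*sqrt(6) ≈ 78.384*I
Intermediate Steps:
R(a) = 2*a
v(I) = sqrt(-20 + I) (v(I) = sqrt(I + 2*(2*(0 - 5))) = sqrt(I + 2*(2*(-5))) = sqrt(I + 2*(-10)) = sqrt(I - 20) = sqrt(-20 + I))
o = 16 (o = (0 - 4)**2 = (-4)**2 = 16)
v(V(-4))*o = sqrt(-20 - 4)*16 = sqrt(-24)*16 = (2*I*sqrt(6))*16 = 32*I*sqrt(6)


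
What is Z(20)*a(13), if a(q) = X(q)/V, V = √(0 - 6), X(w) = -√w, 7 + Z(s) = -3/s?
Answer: -143*I*√78/120 ≈ -10.525*I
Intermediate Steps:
Z(s) = -7 - 3/s
V = I*√6 (V = √(-6) = I*√6 ≈ 2.4495*I)
a(q) = I*√6*√q/6 (a(q) = (-√q)/((I*√6)) = (-√q)*(-I*√6/6) = I*√6*√q/6)
Z(20)*a(13) = (-7 - 3/20)*(I*√6*√13/6) = (-7 - 3*1/20)*(I*√78/6) = (-7 - 3/20)*(I*√78/6) = -143*I*√78/120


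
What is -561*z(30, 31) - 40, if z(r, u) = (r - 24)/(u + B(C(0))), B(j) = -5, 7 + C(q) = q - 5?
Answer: -2203/13 ≈ -169.46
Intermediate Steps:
C(q) = -12 + q (C(q) = -7 + (q - 5) = -7 + (-5 + q) = -12 + q)
z(r, u) = (-24 + r)/(-5 + u) (z(r, u) = (r - 24)/(u - 5) = (-24 + r)/(-5 + u))
-561*z(30, 31) - 40 = -561*(-24 + 30)/(-5 + 31) - 40 = -561*6/26 - 40 = -561*3/13 - 40 = -1683/13 - 40 = -2203/13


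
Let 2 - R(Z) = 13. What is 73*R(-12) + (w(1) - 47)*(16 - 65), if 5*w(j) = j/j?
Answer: 7451/5 ≈ 1490.2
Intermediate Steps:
w(j) = 1/5 (w(j) = (j/j)/5 = (1/5)*1 = 1/5)
R(Z) = -11 (R(Z) = 2 - 1*13 = 2 - 13 = -11)
73*R(-12) + (w(1) - 47)*(16 - 65) = 73*(-11) + (1/5 - 47)*(16 - 65) = -803 - 234/5*(-49) = -803 + 11466/5 = 7451/5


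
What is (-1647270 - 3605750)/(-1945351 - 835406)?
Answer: 5253020/2780757 ≈ 1.8891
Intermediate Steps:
(-1647270 - 3605750)/(-1945351 - 835406) = -5253020/(-2780757) = -5253020*(-1/2780757) = 5253020/2780757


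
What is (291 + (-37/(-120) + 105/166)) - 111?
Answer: 1802171/9960 ≈ 180.94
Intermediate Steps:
(291 + (-37/(-120) + 105/166)) - 111 = (291 + (-37*(-1/120) + 105*(1/166))) - 111 = (291 + (37/120 + 105/166)) - 111 = (291 + 9371/9960) - 111 = 2907731/9960 - 111 = 1802171/9960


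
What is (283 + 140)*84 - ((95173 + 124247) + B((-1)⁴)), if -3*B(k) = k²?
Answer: -551663/3 ≈ -1.8389e+5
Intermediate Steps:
B(k) = -k²/3
(283 + 140)*84 - ((95173 + 124247) + B((-1)⁴)) = (283 + 140)*84 - ((95173 + 124247) - ((-1)⁴)²/3) = 423*84 - (219420 - ⅓*1²) = 35532 - (219420 - ⅓*1) = 35532 - (219420 - ⅓) = 35532 - 1*658259/3 = 35532 - 658259/3 = -551663/3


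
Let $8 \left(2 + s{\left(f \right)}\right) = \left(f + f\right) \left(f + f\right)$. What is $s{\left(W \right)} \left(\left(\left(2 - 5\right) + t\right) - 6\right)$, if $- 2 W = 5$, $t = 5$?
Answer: $- \frac{9}{2} \approx -4.5$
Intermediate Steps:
$W = - \frac{5}{2}$ ($W = \left(- \frac{1}{2}\right) 5 = - \frac{5}{2} \approx -2.5$)
$s{\left(f \right)} = -2 + \frac{f^{2}}{2}$ ($s{\left(f \right)} = -2 + \frac{\left(f + f\right) \left(f + f\right)}{8} = -2 + \frac{2 f 2 f}{8} = -2 + \frac{4 f^{2}}{8} = -2 + \frac{f^{2}}{2}$)
$s{\left(W \right)} \left(\left(\left(2 - 5\right) + t\right) - 6\right) = \left(-2 + \frac{\left(- \frac{5}{2}\right)^{2}}{2}\right) \left(\left(\left(2 - 5\right) + 5\right) - 6\right) = \left(-2 + \frac{1}{2} \cdot \frac{25}{4}\right) \left(\left(-3 + 5\right) - 6\right) = \left(-2 + \frac{25}{8}\right) \left(2 - 6\right) = \frac{9}{8} \left(-4\right) = - \frac{9}{2}$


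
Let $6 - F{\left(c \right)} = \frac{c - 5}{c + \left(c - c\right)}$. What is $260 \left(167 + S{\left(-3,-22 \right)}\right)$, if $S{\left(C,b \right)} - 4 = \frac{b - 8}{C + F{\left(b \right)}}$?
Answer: $40060$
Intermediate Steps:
$F{\left(c \right)} = 6 - \frac{-5 + c}{c}$ ($F{\left(c \right)} = 6 - \frac{c - 5}{c + \left(c - c\right)} = 6 - \frac{-5 + c}{c + 0} = 6 - \frac{-5 + c}{c}$)
$S{\left(C,b \right)} = 4 + \frac{-8 + b}{5 + C + \frac{5}{b}}$ ($S{\left(C,b \right)} = 4 + \frac{b - 8}{C + \left(5 + \frac{5}{b}\right)} = 4 + \frac{-8 + b}{5 + C + \frac{5}{b}}$)
$260 \left(167 + S{\left(-3,-22 \right)}\right) = 260 \left(167 + \frac{20 + 20 \left(-22\right) - 22 \left(-8 - 22 + 4 \left(-3\right)\right)}{5 + 5 \left(-22\right) - -66}\right) = 260 \left(167 + \frac{20 - 440 - 22 \left(-8 - 22 - 12\right)}{5 - 110 + 66}\right) = 260 \left(167 + \frac{20 - 440 - -924}{-39}\right) = 260 \left(167 - \frac{20 - 440 + 924}{39}\right) = 260 \left(167 - \frac{168}{13}\right) = 260 \cdot \frac{2003}{13} = 40060$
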